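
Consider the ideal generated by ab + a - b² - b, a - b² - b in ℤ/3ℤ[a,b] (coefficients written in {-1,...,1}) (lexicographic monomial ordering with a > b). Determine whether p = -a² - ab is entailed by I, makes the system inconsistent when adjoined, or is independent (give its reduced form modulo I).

First compute the reduced Gröbner basis of I by Buchberger's algorithm.
f_1 = ab + a - b² - b, LT = ab.
f_2 = a - b² - b, LT = a.

S(f_1,f_2): lcm = ab. S = a + b³ - b.
  leading term a: subtract (1)·f_2 from a + b³ - b → b³ + b²
  leading term b³: no divisor's leading term divides it; move b³ to the remainder.
  leading term b²: no divisor's leading term divides it; move b² to the remainder.
  remainder b³ + b² ≠ 0; add h_3 = b³ + b² to the basis.

The other S-polynomials (S(f_1,h_3), S(f_2,h_3)) all reduce to 0 modulo the current basis, so we have a Gröbner basis.
Inter-reduce: drop elements whose leading term is divisible by another's, tail-reduce, and make monic.
Reduced Gröbner basis: {a - b² - b, b³ + b²}.
Label its elements g_1 = a - b² - b, g_2 = b³ + b².

Reduce p = -a² - ab modulo G:
  leading term a²: subtract (-a)·g_1 from -a² - ab → -ab² + ab
  leading term ab²: subtract (-b²)·g_1 from -ab² + ab → ab - b⁴ - b³
  leading term ab: subtract (b)·g_1 from ab - b⁴ - b³ → -b⁴ + b²
  leading term b⁴: subtract (-b)·g_2 from -b⁴ + b² → b³ + b²
  leading term b³: subtract (1)·g_2 from b³ + b² → 0
  normal form = 0.
Since the normal form is 0, p ∈ I.

Ideal membership is decidable via reduction modulo a Gröbner basis.

-a² - ab lies in I (it reduces to 0).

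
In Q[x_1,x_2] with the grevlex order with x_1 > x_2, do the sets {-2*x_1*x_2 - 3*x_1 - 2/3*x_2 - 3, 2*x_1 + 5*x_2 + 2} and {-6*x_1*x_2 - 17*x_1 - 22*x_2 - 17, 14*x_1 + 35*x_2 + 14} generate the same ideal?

For a fixed monomial order, each ideal has a unique reduced Gröbner basis; comparing bases decides equality.
Buchberger on the first generating set:
f_1 = -2*x_1*x_2 - 3*x_1 - 2/3*x_2 - 3, LT = x_1*x_2.
f_2 = 2*x_1 + 5*x_2 + 2, LT = x_1.

S(f_1,f_2): lcm = x_1*x_2. S = -5/2*x_2**2 + 3/2*x_1 - 2/3*x_2 + 3/2.
  reduce S modulo (f_1, f_2):
  remainder -5/2*x_2**2 - 53/12*x_2 ≠ 0; add g_3 = -5/2*x_2**2 - 53/12*x_2 to the basis.

The other S-polynomials (S(f_1,g_3), S(f_2,g_3)) all reduce to 0 modulo the current basis, so we have a Gröbner basis.
Inter-reduce: drop elements whose leading term is divisible by another's, tail-reduce, and make monic.
Reduced Gröbner basis: {x_2**2 + 53/30*x_2, x_1 + 5/2*x_2 + 1}.

Buchberger on the second generating set:
h_1 = -6*x_1*x_2 - 17*x_1 - 22*x_2 - 17, LT = x_1*x_2.
h_2 = 14*x_1 + 35*x_2 + 14, LT = x_1.

S(h_1,h_2): lcm = x_1*x_2. S = -5/2*x_2**2 + 17/6*x_1 + 8/3*x_2 + 17/6.
  reduce S modulo (h_1, h_2):
  remainder -5/2*x_2**2 - 53/12*x_2 ≠ 0; add k_3 = -5/2*x_2**2 - 53/12*x_2 to the basis.

The other S-polynomials (S(h_1,k_3), S(h_2,k_3)) all reduce to 0 modulo the current basis, so we have a Gröbner basis.
Inter-reduce: drop elements whose leading term is divisible by another's, tail-reduce, and make monic.
Reduced Gröbner basis: {x_2**2 + 53/30*x_2, x_1 + 5/2*x_2 + 1}.

These coincide, so the ideals are equal.

Yes, the ideals are equal.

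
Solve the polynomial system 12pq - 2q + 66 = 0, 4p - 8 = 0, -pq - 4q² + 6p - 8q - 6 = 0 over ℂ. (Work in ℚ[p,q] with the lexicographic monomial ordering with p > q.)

Compute a lex Gröbner basis by Buchberger's algorithm.
f_1 = 12pq - 2q + 66, LT = pq.
f_2 = 4p - 8, LT = p.
f_3 = -pq + 6p - 4q² - 8q - 6, LT = pq.

S(f_1,f_2): lcm = pq. S = 11/6q + 11/2.
  reduce S modulo (f_1, f_2, f_3):
  remainder 11/6q + 11/2 ≠ 0; add h_4 = 11/6q + 11/2 to the basis.

The other S-polynomials (S(f_1,f_3), S(f_2,f_3), S(f_1,h_4), S(f_2,h_4), S(f_3,h_4)) all reduce to 0 modulo the current basis, so we have a Gröbner basis.
Inter-reduce: drop elements whose leading term is divisible by another's, tail-reduce, and make monic.
Reduced Gröbner basis: {p - 2, q + 3}.

From the last basis element, q + 3 = 0, so q takes values in {-3}. Each choice, substituted upward through the basis, yields the corresponding point(s) of the solution set.
  q = -3: the earlier basis element becomes p - 2 = 0, giving p = 2 — point (2, -3).

{(2, -3)}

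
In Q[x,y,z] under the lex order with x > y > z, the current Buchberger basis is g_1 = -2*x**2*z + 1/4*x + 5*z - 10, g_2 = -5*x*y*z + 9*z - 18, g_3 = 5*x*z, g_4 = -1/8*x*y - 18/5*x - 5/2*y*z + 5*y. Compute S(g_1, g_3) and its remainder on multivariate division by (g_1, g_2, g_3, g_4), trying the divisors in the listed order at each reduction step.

S(g_1, g_3) = -1/8*x - 5/2*z + 5; remainder on division = -1/8*x - 5/2*z + 5.

lcm(LM(g_1), LM(g_3)) = x**2*z.
S = (lcm/LT(g_1))·g_1 − (lcm/LT(g_3))·g_3 = -1/8*x - 5/2*z + 5.
Reduce S modulo (g_1, g_2, g_3, g_4) in that order:
  leading term x: no divisor's leading term divides it; move -1/8*x to the remainder.
  leading term z: no divisor's leading term divides it; move -5/2*z to the remainder.
  leading term 1: no divisor's leading term divides it; move 5 to the remainder.
The remainder -1/8*x - 5/2*z + 5 is nonzero, so it would be added as the next basis element.
An S-polynomial is built so that the two leading terms cancel; whether anything survives reduction is exactly the Gröbner-basis criterion.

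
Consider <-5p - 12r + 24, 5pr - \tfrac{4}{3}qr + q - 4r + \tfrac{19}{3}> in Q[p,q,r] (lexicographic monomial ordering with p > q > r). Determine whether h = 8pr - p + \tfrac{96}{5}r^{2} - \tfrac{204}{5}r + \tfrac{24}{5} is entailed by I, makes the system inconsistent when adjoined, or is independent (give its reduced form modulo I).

8pr - p + \tfrac{96}{5}r^{2} - \tfrac{204}{5}r + \tfrac{24}{5} lies in I (it reduces to 0).

First compute the reduced Gröbner basis of I by Buchberger's algorithm.
f_1 = -5p - 12r + 24, LT = p.
f_2 = 5pr - \tfrac{4}{3}qr + q - 4r + \tfrac{19}{3}, LT = pr.

S(f_1,f_2): lcm = pr. S = \tfrac{4}{15}qr - \tfrac{1}{5}q + \tfrac{12}{5}r^{2} - 4r - \tfrac{19}{15}.
  leading term qr: no divisor's leading term divides it; move \tfrac{4}{15}qr to the remainder.
  leading term q: no divisor's leading term divides it; move -\tfrac{1}{5}q to the remainder.
  leading term r^{2}: no divisor's leading term divides it; move \tfrac{12}{5}r^{2} to the remainder.
  leading term r: no divisor's leading term divides it; move -4r to the remainder.
  leading term 1: no divisor's leading term divides it; move -\tfrac{19}{15} to the remainder.
  remainder \tfrac{4}{15}qr - \tfrac{1}{5}q + \tfrac{12}{5}r^{2} - 4r - \tfrac{19}{15} ≠ 0; add k_3 = \tfrac{4}{15}qr - \tfrac{1}{5}q + \tfrac{12}{5}r^{2} - 4r - \tfrac{19}{15} to the basis.

S(f_1,k_3): leading monomials are coprime, so the S-polynomial reduces to 0 (Buchberger's first criterion).
S(f_2,k_3): lcm = pqr. S = \tfrac{3}{4}pq - 9pr^{2} + 15pr + \tfrac{19}{4}p - \tfrac{4}{15}q^{2}r + \tfrac{1}{5}q^{2} - \tfrac{4}{5}qr + \tfrac{19}{15}q.
  leading term pq: subtract (-\tfrac{3}{20}q)·f_1 from \tfrac{3}{4}pq - 9pr^{2} + 15pr + \tfrac{19}{4}p - \tfrac{4}{15}q^{2}r + \tfrac{1}{5}q^{2} - \tfrac{4}{5}qr + \tfrac{19}{15}q → -9pr^{2} + 15pr + \tfrac{19}{4}p - \tfrac{4}{15}q^{2}r + \tfrac{1}{5}q^{2} - \tfrac{13}{5}qr + \tfrac{73}{15}q
  leading term pr^{2}: subtract (\tfrac{9}{5}r^{2})·f_1 from -9pr^{2} + 15pr + \tfrac{19}{4}p - \tfrac{4}{15}q^{2}r + \tfrac{1}{5}q^{2} - \tfrac{13}{5}qr + \tfrac{73}{15}q → 15pr + \tfrac{19}{4}p - \tfrac{4}{15}q^{2}r + \tfrac{1}{5}q^{2} - \tfrac{13}{5}qr + \tfrac{73}{15}q + \tfrac{108}{5}r^{3} - \tfrac{216}{5}r^{2}
  leading term pr: subtract (-3r)·f_1 from 15pr + \tfrac{19}{4}p - \tfrac{4}{15}q^{2}r + \tfrac{1}{5}q^{2} - \tfrac{13}{5}qr + \tfrac{73}{15}q + \tfrac{108}{5}r^{3} - \tfrac{216}{5}r^{2} → \tfrac{19}{4}p - \tfrac{4}{15}q^{2}r + \tfrac{1}{5}q^{2} - \tfrac{13}{5}qr + \tfrac{73}{15}q + \tfrac{108}{5}r^{3} - \tfrac{396}{5}r^{2} + 72r
  leading term p: subtract (-\tfrac{19}{20})·f_1 from \tfrac{19}{4}p - \tfrac{4}{15}q^{2}r + \tfrac{1}{5}q^{2} - \tfrac{13}{5}qr + \tfrac{73}{15}q + \tfrac{108}{5}r^{3} - \tfrac{396}{5}r^{2} + 72r → -\tfrac{4}{15}q^{2}r + \tfrac{1}{5}q^{2} - \tfrac{13}{5}qr + \tfrac{73}{15}q + \tfrac{108}{5}r^{3} - \tfrac{396}{5}r^{2} + \tfrac{303}{5}r + \tfrac{114}{5}
  leading term q^{2}r: subtract (-q)·k_3 from -\tfrac{4}{15}q^{2}r + \tfrac{1}{5}q^{2} - \tfrac{13}{5}qr + \tfrac{73}{15}q + \tfrac{108}{5}r^{3} - \tfrac{396}{5}r^{2} + \tfrac{303}{5}r + \tfrac{114}{5} → \tfrac{12}{5}qr^{2} - \tfrac{33}{5}qr + \tfrac{18}{5}q + \tfrac{108}{5}r^{3} - \tfrac{396}{5}r^{2} + \tfrac{303}{5}r + \tfrac{114}{5}
  leading term qr^{2}: subtract (9r)·k_3 from \tfrac{12}{5}qr^{2} - \tfrac{33}{5}qr + \tfrac{18}{5}q + \tfrac{108}{5}r^{3} - \tfrac{396}{5}r^{2} + \tfrac{303}{5}r + \tfrac{114}{5} → -\tfrac{24}{5}qr + \tfrac{18}{5}q - \tfrac{216}{5}r^{2} + 72r + \tfrac{114}{5}
  leading term qr: subtract (-18)·k_3 from -\tfrac{24}{5}qr + \tfrac{18}{5}q - \tfrac{216}{5}r^{2} + 72r + \tfrac{114}{5} → 0
  remainder 0.

Every S-polynomial of the final basis reduces to 0, so we have a Gröbner basis.
Inter-reduce: drop elements whose leading term is divisible by another's, tail-reduce, and make monic.
Reduced Gröbner basis: {p + \tfrac{12}{5}r - \tfrac{24}{5}, qr - \tfrac{3}{4}q + 9r^{2} - 15r - \tfrac{19}{4}}.
Label its elements g_1 = p + \tfrac{12}{5}r - \tfrac{24}{5}, g_2 = qr - \tfrac{3}{4}q + 9r^{2} - 15r - \tfrac{19}{4}.

Reduce h = 8pr - p + \tfrac{96}{5}r^{2} - \tfrac{204}{5}r + \tfrac{24}{5} modulo G:
  leading term pr: subtract (8r)·g_1 from 8pr - p + \tfrac{96}{5}r^{2} - \tfrac{204}{5}r + \tfrac{24}{5} → -p - \tfrac{12}{5}r + \tfrac{24}{5}
  leading term p: subtract (-1)·g_1 from -p - \tfrac{12}{5}r + \tfrac{24}{5} → 0
  normal form = 0.
Since the normal form is 0, h ∈ I.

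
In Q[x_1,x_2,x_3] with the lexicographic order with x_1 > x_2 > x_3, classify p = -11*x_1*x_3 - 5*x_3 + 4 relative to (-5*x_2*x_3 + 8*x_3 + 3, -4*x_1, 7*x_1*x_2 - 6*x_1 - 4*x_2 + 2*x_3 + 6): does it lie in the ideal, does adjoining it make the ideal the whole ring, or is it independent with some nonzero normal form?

First compute the reduced Gröbner basis of I by Buchberger's algorithm.
f_1 = -5*x_2*x_3 + 8*x_3 + 3, LT = x_2*x_3.
f_2 = -4*x_1, LT = x_1.
f_3 = 7*x_1*x_2 - 6*x_1 - 4*x_2 + 2*x_3 + 6, LT = x_1*x_2.

S(f_1,f_3): lcm = x_1*x_2*x_3. S = -26/35*x_1*x_3 - 3/5*x_1 + 4/7*x_2*x_3 - 2/7*x_3**2 - 6/7*x_3.
  leading term x_1*x_3: subtract (13/70*x_3)·f_2 from -26/35*x_1*x_3 - 3/5*x_1 + 4/7*x_2*x_3 - 2/7*x_3**2 - 6/7*x_3 → -3/5*x_1 + 4/7*x_2*x_3 - 2/7*x_3**2 - 6/7*x_3
  leading term x_1: subtract (3/20)·f_2 from -3/5*x_1 + 4/7*x_2*x_3 - 2/7*x_3**2 - 6/7*x_3 → 4/7*x_2*x_3 - 2/7*x_3**2 - 6/7*x_3
  leading term x_2*x_3: subtract (-4/35)·f_1 from 4/7*x_2*x_3 - 2/7*x_3**2 - 6/7*x_3 → -2/7*x_3**2 + 2/35*x_3 + 12/35
  leading term x_3**2: no divisor's leading term divides it; move -2/7*x_3**2 to the remainder.
  leading term x_3: no divisor's leading term divides it; move 2/35*x_3 to the remainder.
  leading term 1: no divisor's leading term divides it; move 12/35 to the remainder.
  remainder -2/7*x_3**2 + 2/35*x_3 + 12/35 ≠ 0; add h_4 = -2/7*x_3**2 + 2/35*x_3 + 12/35 to the basis.

S(f_2,f_3): lcm = x_1*x_2. S = 6/7*x_1 + 4/7*x_2 - 2/7*x_3 - 6/7.
  leading term x_1: subtract (-3/14)·f_2 from 6/7*x_1 + 4/7*x_2 - 2/7*x_3 - 6/7 → 4/7*x_2 - 2/7*x_3 - 6/7
  leading term x_2: no divisor's leading term divides it; move 4/7*x_2 to the remainder.
  leading term x_3: no divisor's leading term divides it; move -2/7*x_3 to the remainder.
  leading term 1: no divisor's leading term divides it; move -6/7 to the remainder.
  remainder 4/7*x_2 - 2/7*x_3 - 6/7 ≠ 0; add h_5 = 4/7*x_2 - 2/7*x_3 - 6/7 to the basis.

The other S-polynomials (S(f_1,f_2), S(f_1,h_4), S(f_2,h_4), S(f_3,h_4), S(f_1,h_5), S(f_2,h_5), S(f_3,h_5), S(h_4,h_5)) all reduce to 0 modulo the current basis, so we have a Gröbner basis.
Inter-reduce: drop elements whose leading term is divisible by another's, tail-reduce, and make monic.
Reduced Gröbner basis: {x_1, x_2 - 1/2*x_3 - 3/2, x_3**2 - 1/5*x_3 - 6/5}.
Label its elements g_1 = x_1, g_2 = x_2 - 1/2*x_3 - 3/2, g_3 = x_3**2 - 1/5*x_3 - 6/5.

Reduce p = -11*x_1*x_3 - 5*x_3 + 4 modulo G:
  leading term x_1*x_3: subtract (-11*x_3)·g_1 from -11*x_1*x_3 - 5*x_3 + 4 → -5*x_3 + 4
  leading term x_3: no divisor's leading term divides it; move -5*x_3 to the remainder.
  leading term 1: no divisor's leading term divides it; move 4 to the remainder.
  normal form = -5*x_3 + 4.
The normal form is nonzero, so p ∉ I. Since p minus its normal form lies in I, I + (p) = I + (r) where r = -5*x_3 + 4; decide whether this ideal is the whole ring.
Run Buchberger on G together with r (pairs among the g_i already reduce to 0 since G is a Gröbner basis):
g_1 = x_1, LT = x_1.
g_2 = x_2 - 1/2*x_3 - 3/2, LT = x_2.
g_3 = x_3**2 - 1/5*x_3 - 6/5, LT = x_3**2.
r = -5*x_3 + 4, LT = x_3.

S(g_3,r): lcm = x_3**2. S = 3/5*x_3 - 6/5.
  leading term x_3: subtract (-3/25)·r from 3/5*x_3 - 6/5 → -18/25
  leading term 1: no divisor's leading term divides it; move -18/25 to the remainder.
  remainder -18/25 ≠ 0; add m_5 = -18/25 to the basis.

The other S-polynomials (S(g_1,g_2), S(g_1,g_3), S(g_1,r), S(g_2,g_3), S(g_2,r), S(g_1,m_5), S(g_2,m_5), S(g_3,m_5), S(r,m_5)) all reduce to 0 modulo the current basis, so we have a Gröbner basis.
Inter-reduce: drop elements whose leading term is divisible by another's, tail-reduce, and make monic.
Reduced Gröbner basis: {1}.
The reduced Gröbner basis of I + (p) is {1}: the ideal is the whole ring, so the enlarged system has no common solution — adjoining p is inconsistent.

Ideal membership is decidable via reduction modulo a Gröbner basis.

Adjoining -11*x_1*x_3 - 5*x_3 + 4 makes the ideal the whole ring: the system is inconsistent.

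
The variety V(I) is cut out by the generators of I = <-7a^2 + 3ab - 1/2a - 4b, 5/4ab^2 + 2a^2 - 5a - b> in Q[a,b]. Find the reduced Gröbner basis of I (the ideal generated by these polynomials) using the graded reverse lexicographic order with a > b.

G = {ab^2 + 24/35ab - 144/35a - 12/7b, b^3 + 3ab - 3/5b^2 - 39/10b, a^2 - 3/7ab + 1/14a + 4/7b}

f_1 = -7a^2 + 3ab - 1/2a - 4b, LT = a^2.
f_2 = 5/4ab^2 + 2a^2 - 5a - b, LT = ab^2.

S(f_1,f_2): lcm = a^2b^2. S = -3/7ab^3 - 8/5a^3 + 1/14ab^2 + 4/7b^3 + 4a^2 + 4/5ab.
  reduce S modulo (f_1, f_2):
  remainder 4/7b^3 + 12/7ab - 12/35b^2 - 78/35b ≠ 0; add g_3 = 4/7b^3 + 12/7ab - 12/35b^2 - 78/35b to the basis.

The other S-polynomials (S(f_1,g_3), S(f_2,g_3)) all reduce to 0 modulo the current basis, so we have a Gröbner basis.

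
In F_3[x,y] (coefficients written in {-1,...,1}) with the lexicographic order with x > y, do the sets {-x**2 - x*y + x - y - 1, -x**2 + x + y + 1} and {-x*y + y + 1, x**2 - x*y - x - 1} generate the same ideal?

For a fixed monomial order, each ideal has a unique reduced Gröbner basis; comparing bases decides equality.
Buchberger on the first generating set:
f_1 = -x**2 - x*y + x - y - 1, LT = x**2.
f_2 = -x**2 + x + y + 1, LT = x**2.

S(f_1,f_2): lcm = x**2. S = x*y - y - 1.
  leading term x*y: no divisor's leading term divides it; move x*y to the remainder.
  leading term y: no divisor's leading term divides it; move -y to the remainder.
  leading term 1: no divisor's leading term divides it; move -1 to the remainder.
  remainder x*y - y - 1 ≠ 0; add g_3 = x*y - y - 1 to the basis.

S(f_1,g_3): lcm = x**2*y. S = x*y**2 + x + y**2 + y.
  leading term x*y**2: subtract (y)·g_3 from x*y**2 + x + y**2 + y → x - y**2 - y
  leading term x: no divisor's leading term divides it; move x to the remainder.
  leading term y**2: no divisor's leading term divides it; move -y**2 to the remainder.
  leading term y: no divisor's leading term divides it; move -y to the remainder.
  remainder x - y**2 - y ≠ 0; add g_4 = x - y**2 - y to the basis.

S(g_3,g_4): lcm = x*y. S = y**3 + y**2 - y - 1.
  leading term y**3: no divisor's leading term divides it; move y**3 to the remainder.
  leading term y**2: no divisor's leading term divides it; move y**2 to the remainder.
  leading term y: no divisor's leading term divides it; move -y to the remainder.
  leading term 1: no divisor's leading term divides it; move -1 to the remainder.
  remainder y**3 + y**2 - y - 1 ≠ 0; add g_5 = y**3 + y**2 - y - 1 to the basis.

The other S-polynomials (S(f_2,g_3), S(f_1,g_4), S(f_2,g_4), S(f_1,g_5), S(f_2,g_5), S(g_3,g_5), S(g_4,g_5)) all reduce to 0 modulo the current basis, so we have a Gröbner basis.
Inter-reduce: drop elements whose leading term is divisible by another's, tail-reduce, and make monic.
Reduced Gröbner basis: {x - y**2 - y, y**3 + y**2 - y - 1}.

Buchberger on the second generating set:
h_1 = -x*y + y + 1, LT = x*y.
h_2 = x**2 - x*y - x - 1, LT = x**2.

S(h_1,h_2): lcm = x**2*y. S = x*y**2 - x + y.
  leading term x*y**2: subtract (-y)·h_1 from x*y**2 - x + y → -x + y**2 - y
  leading term x: no divisor's leading term divides it; move -x to the remainder.
  leading term y**2: no divisor's leading term divides it; move y**2 to the remainder.
  leading term y: no divisor's leading term divides it; move -y to the remainder.
  remainder -x + y**2 - y ≠ 0; add k_3 = -x + y**2 - y to the basis.

S(h_1,k_3): lcm = x*y. S = y**3 - y**2 - y - 1.
  leading term y**3: no divisor's leading term divides it; move y**3 to the remainder.
  leading term y**2: no divisor's leading term divides it; move -y**2 to the remainder.
  leading term y: no divisor's leading term divides it; move -y to the remainder.
  leading term 1: no divisor's leading term divides it; move -1 to the remainder.
  remainder y**3 - y**2 - y - 1 ≠ 0; add k_4 = y**3 - y**2 - y - 1 to the basis.

The other S-polynomials (S(h_2,k_3), S(h_1,k_4), S(h_2,k_4), S(k_3,k_4)) all reduce to 0 modulo the current basis, so we have a Gröbner basis.
Inter-reduce: drop elements whose leading term is divisible by another's, tail-reduce, and make monic.
Reduced Gröbner basis: {x - y**2 + y, y**3 - y**2 - y - 1}.

These differ, so the ideals are not equal.

No, the ideals differ.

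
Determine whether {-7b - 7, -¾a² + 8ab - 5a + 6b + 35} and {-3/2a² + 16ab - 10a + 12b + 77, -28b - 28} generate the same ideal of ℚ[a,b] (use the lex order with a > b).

Two ideals are equal iff their reduced Gröbner bases coincide (the reduced basis is unique for a fixed ordering).
Buchberger on the first generating set:
f_1 = -7b - 7, LT = b.
f_2 = -¾a² + 8ab - 5a + 6b + 35, LT = a².

S(f_1,f_2): leading monomials are coprime, so the S-polynomial reduces to 0 (Buchberger's first criterion).
Every S-polynomial of the final basis reduces to 0, so we have a Gröbner basis.
Inter-reduce: drop elements whose leading term is divisible by another's, tail-reduce, and make monic.
Reduced Gröbner basis: {a² + 52/3a - 116/3, b + 1}.

Buchberger on the second generating set:
h_1 = -3/2a² + 16ab - 10a + 12b + 77, LT = a².
h_2 = -28b - 28, LT = b.

S(h_1,h_2): leading monomials are coprime, so the S-polynomial reduces to 0 (Buchberger's first criterion).
Every S-polynomial of the final basis reduces to 0, so we have a Gröbner basis.
Inter-reduce: drop elements whose leading term is divisible by another's, tail-reduce, and make monic.
Reduced Gröbner basis: {a² + 52/3a - 130/3, b + 1}.

Since the reduced bases disagree, the two ideals are not the same.

No, the ideals differ.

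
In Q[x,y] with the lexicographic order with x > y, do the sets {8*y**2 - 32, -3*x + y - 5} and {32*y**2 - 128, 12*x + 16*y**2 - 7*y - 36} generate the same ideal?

Two ideals are equal iff their reduced Gröbner bases coincide (the reduced basis is unique for a fixed ordering).
Buchberger on the first generating set:
f_1 = 8*y**2 - 32, LT = y**2.
f_2 = -3*x + y - 5, LT = x.

The S-polynomials (S(f_1,f_2)) all reduce to 0 modulo the current basis, so we have a Gröbner basis.
Inter-reduce: drop elements whose leading term is divisible by another's, tail-reduce, and make monic.
Reduced Gröbner basis: {x - 1/3*y + 5/3, y**2 - 4}.

Buchberger on the second generating set:
h_1 = 32*y**2 - 128, LT = y**2.
h_2 = 12*x + 16*y**2 - 7*y - 36, LT = x.

The S-polynomials (S(h_1,h_2)) all reduce to 0 modulo the current basis, so we have a Gröbner basis.
Inter-reduce: drop elements whose leading term is divisible by another's, tail-reduce, and make monic.
Reduced Gröbner basis: {x - 7/12*y + 7/3, y**2 - 4}.

The bases are distinct; the ideals are different.

No, the ideals differ.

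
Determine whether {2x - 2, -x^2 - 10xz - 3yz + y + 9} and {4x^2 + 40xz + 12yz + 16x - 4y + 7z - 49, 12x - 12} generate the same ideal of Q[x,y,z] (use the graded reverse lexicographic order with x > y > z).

Equality of ideals is decidable: compute both reduced Gröbner bases (unique for the ordering) and check whether they agree.
Buchberger on the first generating set:
f_1 = 2x - 2, LT = x.
f_2 = -x^2 - 10xz - 3yz + y + 9, LT = x^2.

S(f_1,f_2): lcm = x^2. S = -10xz - 3yz - x + y + 9.
  reduce S modulo (f_1, f_2):
  remainder -3yz + y - 10z + 8 ≠ 0; add g_3 = -3yz + y - 10z + 8 to the basis.

The other S-polynomials (S(f_1,g_3), S(f_2,g_3)) all reduce to 0 modulo the current basis, so we have a Gröbner basis.
Inter-reduce: drop elements whose leading term is divisible by another's, tail-reduce, and make monic.
Reduced Gröbner basis: {yz - 1/3y + 10/3z - 8/3, x - 1}.

Buchberger on the second generating set:
h_1 = 4x^2 + 40xz + 12yz + 16x - 4y + 7z - 49, LT = x^2.
h_2 = 12x - 12, LT = x.

S(h_1,h_2): lcm = x^2. S = 10xz + 3yz + 5x - y + 7/4z - 49/4.
  reduce S modulo (h_1, h_2):
  remainder 3yz - y + 47/4z - 29/4 ≠ 0; add k_3 = 3yz - y + 47/4z - 29/4 to the basis.

The other S-polynomials (S(h_1,k_3), S(h_2,k_3)) all reduce to 0 modulo the current basis, so we have a Gröbner basis.
Inter-reduce: drop elements whose leading term is divisible by another's, tail-reduce, and make monic.
Reduced Gröbner basis: {yz - 1/3y + 47/12z - 29/12, x - 1}.

The bases are distinct; the ideals are different.

No, the ideals differ.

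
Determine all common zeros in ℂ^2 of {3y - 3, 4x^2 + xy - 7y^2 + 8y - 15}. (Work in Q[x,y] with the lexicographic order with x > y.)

{(-2, 1), (7/4, 1)}

Compute a lex Gröbner basis by Buchberger's algorithm.
f_1 = 3y - 3, LT = y.
f_2 = 4x^2 + xy - 7y^2 + 8y - 15, LT = x^2.

The S-polynomials (S(f_1,f_2)) all reduce to 0 modulo the current basis, so we have a Gröbner basis.
Inter-reduce: drop elements whose leading term is divisible by another's, tail-reduce, and make monic.
Reduced Gröbner basis: {x^2 + 1/4x - 7/2, y - 1}.

A lex Gröbner basis eliminates variables successively. Here y - 1 depends only on y, with roots {1}; lifting each root through the earlier basis elements recovers the full solutions.
  y = 1: the earlier basis element becomes x^2 + 1/4x - 7/2 = 0, giving x = -2, 7/4 — points (-2, 1), (7/4, 1).
Check: every point annihilates each of the original generators.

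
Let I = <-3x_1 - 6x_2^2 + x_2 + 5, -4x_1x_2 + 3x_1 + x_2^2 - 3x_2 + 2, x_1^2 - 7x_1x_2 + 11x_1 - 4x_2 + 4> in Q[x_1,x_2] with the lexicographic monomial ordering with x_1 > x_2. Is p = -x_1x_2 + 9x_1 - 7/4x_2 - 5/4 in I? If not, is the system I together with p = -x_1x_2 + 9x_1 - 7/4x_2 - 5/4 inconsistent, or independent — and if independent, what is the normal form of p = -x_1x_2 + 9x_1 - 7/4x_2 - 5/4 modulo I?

Adjoining -x_1x_2 + 9x_1 - 7/4x_2 - 5/4 makes the ideal the whole ring: the system is inconsistent.

First compute the reduced Gröbner basis of I by Buchberger's algorithm.
f_1 = -3x_1 - 6x_2^2 + x_2 + 5, LT = x_1.
f_2 = -4x_1x_2 + 3x_1 + x_2^2 - 3x_2 + 2, LT = x_1x_2.
f_3 = x_1^2 - 7x_1x_2 + 11x_1 - 4x_2 + 4, LT = x_1^2.

S(f_1,f_2): lcm = x_1x_2. S = 3/4x_1 + 2x_2^3 - 1/12x_2^2 - 29/12x_2 + 1/2.
  leading term x_1: subtract (-1/4)·f_1 from 3/4x_1 + 2x_2^3 - 1/12x_2^2 - 29/12x_2 + 1/2 → 2x_2^3 - 19/12x_2^2 - 13/6x_2 + 7/4
  leading term x_2^3: no divisor's leading term divides it; move 2x_2^3 to the remainder.
  leading term x_2^2: no divisor's leading term divides it; move -19/12x_2^2 to the remainder.
  leading term x_2: no divisor's leading term divides it; move -13/6x_2 to the remainder.
  leading term 1: no divisor's leading term divides it; move 7/4 to the remainder.
  remainder 2x_2^3 - 19/12x_2^2 - 13/6x_2 + 7/4 ≠ 0; add h_4 = 2x_2^3 - 19/12x_2^2 - 13/6x_2 + 7/4 to the basis.

S(f_1,f_3): lcm = x_1^2. S = 2x_1x_2^2 + 20/3x_1x_2 - 38/3x_1 + 4x_2 - 4.
  leading term x_1x_2^2: subtract (-2/3x_2^2)·f_1 from 2x_1x_2^2 + 20/3x_1x_2 - 38/3x_1 + 4x_2 - 4 → 20/3x_1x_2 - 38/3x_1 - 4x_2^4 + 2/3x_2^3 + 10/3x_2^2 + 4x_2 - 4
  leading term x_1x_2: subtract (-20/9x_2)·f_1 from 20/3x_1x_2 - 38/3x_1 - 4x_2^4 + 2/3x_2^3 + 10/3x_2^2 + 4x_2 - 4 → -38/3x_1 - 4x_2^4 - 38/3x_2^3 + 50/9x_2^2 + 136/9x_2 - 4
  leading term x_1: subtract (38/9)·f_1 from -38/3x_1 - 4x_2^4 - 38/3x_2^3 + 50/9x_2^2 + 136/9x_2 - 4 → -4x_2^4 - 38/3x_2^3 + 278/9x_2^2 + 98/9x_2 - 226/9
  leading term x_2^4: subtract (-2x_2)·h_4 from -4x_2^4 - 38/3x_2^3 + 278/9x_2^2 + 98/9x_2 - 226/9 → -95/6x_2^3 + 239/9x_2^2 + 259/18x_2 - 226/9
  leading term x_2^3: subtract (-95/12)·h_4 from -95/6x_2^3 + 239/9x_2^2 + 259/18x_2 - 226/9 → 673/48x_2^2 - 199/72x_2 - 1621/144
  leading term x_2^2: no divisor's leading term divides it; move 673/48x_2^2 to the remainder.
  leading term x_2: no divisor's leading term divides it; move -199/72x_2 to the remainder.
  leading term 1: no divisor's leading term divides it; move -1621/144 to the remainder.
  remainder 673/48x_2^2 - 199/72x_2 - 1621/144 ≠ 0; add h_5 = 673/48x_2^2 - 199/72x_2 - 1621/144 to the basis.

S(f_2,f_3): lcm = x_1^2x_2. S = -3/4x_1^2 + 27/4x_1x_2^2 - 41/4x_1x_2 - 1/2x_1 + 4x_2^2 - 4x_2.
  leading term x_1^2: subtract (1/4x_1)·f_1 from -3/4x_1^2 + 27/4x_1x_2^2 - 41/4x_1x_2 - 1/2x_1 + 4x_2^2 - 4x_2 → 33/4x_1x_2^2 - 21/2x_1x_2 - 7/4x_1 + 4x_2^2 - 4x_2
  leading term x_1x_2^2: subtract (-11/4x_2^2)·f_1 from 33/4x_1x_2^2 - 21/2x_1x_2 - 7/4x_1 + 4x_2^2 - 4x_2 → -21/2x_1x_2 - 7/4x_1 - 33/2x_2^4 + 11/4x_2^3 + 71/4x_2^2 - 4x_2
  leading term x_1x_2: subtract (7/2x_2)·f_1 from -21/2x_1x_2 - 7/4x_1 - 33/2x_2^4 + 11/4x_2^3 + 71/4x_2^2 - 4x_2 → -7/4x_1 - 33/2x_2^4 + 95/4x_2^3 + 57/4x_2^2 - 43/2x_2
  leading term x_1: subtract (7/12)·f_1 from -7/4x_1 - 33/2x_2^4 + 95/4x_2^3 + 57/4x_2^2 - 43/2x_2 → -33/2x_2^4 + 95/4x_2^3 + 71/4x_2^2 - 265/12x_2 - 35/12
  leading term x_2^4: subtract (-33/4x_2)·h_4 from -33/2x_2^4 + 95/4x_2^3 + 71/4x_2^2 - 265/12x_2 - 35/12 → 171/16x_2^3 - 1/8x_2^2 - 367/48x_2 - 35/12
  leading term x_2^3: subtract (171/32)·h_4 from 171/16x_2^3 - 1/8x_2^2 - 367/48x_2 - 35/12 → 1067/128x_2^2 + 755/192x_2 - 4711/384
  leading term x_2^2: subtract (3201/5384)·h_5 from 1067/128x_2^2 + 755/192x_2 - 4711/384 → 11257/2019x_2 - 11257/2019
  leading term x_2: no divisor's leading term divides it; move 11257/2019x_2 to the remainder.
  leading term 1: no divisor's leading term divides it; move -11257/2019 to the remainder.
  remainder 11257/2019x_2 - 11257/2019 ≠ 0; add h_6 = 11257/2019x_2 - 11257/2019 to the basis.

The other S-polynomials (S(f_1,h_4), S(f_2,h_4), S(f_3,h_4), S(f_1,h_5), S(f_2,h_5), S(f_3,h_5), S(h_4,h_5), S(f_1,h_6), S(f_2,h_6), S(f_3,h_6), S(h_4,h_6), S(h_5,h_6)) all reduce to 0 modulo the current basis, so we have a Gröbner basis.
Inter-reduce: drop elements whose leading term is divisible by another's, tail-reduce, and make monic.
Reduced Gröbner basis: {x_1, x_2 - 1}.
Label its elements g_1 = x_1, g_2 = x_2 - 1.

Reduce p = -x_1x_2 + 9x_1 - 7/4x_2 - 5/4 modulo G:
  leading term x_1x_2: subtract (-x_2)·g_1 from -x_1x_2 + 9x_1 - 7/4x_2 - 5/4 → 9x_1 - 7/4x_2 - 5/4
  leading term x_1: subtract (9)·g_1 from 9x_1 - 7/4x_2 - 5/4 → -7/4x_2 - 5/4
  leading term x_2: subtract (-7/4)·g_2 from -7/4x_2 - 5/4 → -3
  leading term 1: no divisor's leading term divides it; move -3 to the remainder.
  normal form = -3.
The normal form is nonzero, so p ∉ I. Since p minus its normal form lies in I, I + (p) = I + (r) where r = -3; decide whether this ideal is the whole ring.
Here r = -3 is a nonzero constant, hence a unit: 1 ∈ I + (p), the Gröbner basis of I + (p) is {1}, and the enlarged system has no common solution — adjoining p is inconsistent.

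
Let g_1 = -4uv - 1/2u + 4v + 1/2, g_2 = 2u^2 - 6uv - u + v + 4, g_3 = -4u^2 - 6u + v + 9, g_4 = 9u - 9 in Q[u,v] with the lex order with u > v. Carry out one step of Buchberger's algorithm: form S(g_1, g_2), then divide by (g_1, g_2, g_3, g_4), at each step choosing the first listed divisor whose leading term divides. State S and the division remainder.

S(g_1, g_2) = 1/8u^2 + 3uv^2 - 1/2uv - 1/8u - 1/2v^2 - 2v; remainder on division = 5/2v^2 - 35/16v - 5/16.

lcm(LM(g_1), LM(g_2)) = u^2v.
S = (lcm/LT(g_1))·g_1 − (lcm/LT(g_2))·g_2 = 1/8u^2 + 3uv^2 - 1/2uv - 1/8u - 1/2v^2 - 2v.
Reduce S modulo (g_1, g_2, g_3, g_4) in that order:
  leading term u^2: subtract (1/16)·g_2 from 1/8u^2 + 3uv^2 - 1/2uv - 1/8u - 1/2v^2 - 2v → 3uv^2 - 1/8uv - 1/16u - 1/2v^2 - 33/16v - 1/4
  leading term uv^2: subtract (-3/4v)·g_1 from 3uv^2 - 1/8uv - 1/16u - 1/2v^2 - 33/16v - 1/4 → -1/2uv - 1/16u + 5/2v^2 - 27/16v - 1/4
  leading term uv: subtract (1/8)·g_1 from -1/2uv - 1/16u + 5/2v^2 - 27/16v - 1/4 → 5/2v^2 - 35/16v - 5/16
  leading term v^2: no divisor's leading term divides it; move 5/2v^2 to the remainder.
  leading term v: no divisor's leading term divides it; move -35/16v to the remainder.
  leading term 1: no divisor's leading term divides it; move -5/16 to the remainder.
The remainder 5/2v^2 - 35/16v - 5/16 is nonzero, so it would be added as the next basis element.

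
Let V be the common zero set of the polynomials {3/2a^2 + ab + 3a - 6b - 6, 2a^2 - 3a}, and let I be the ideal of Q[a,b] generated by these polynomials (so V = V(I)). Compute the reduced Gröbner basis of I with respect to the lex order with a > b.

G = {a - 18/17b - 18/17, b^2 + 7/12b - 5/12}

f_1 = 3/2a^2 + ab + 3a - 6b - 6, LT = a^2.
f_2 = 2a^2 - 3a, LT = a^2.

S(f_1,f_2): lcm = a^2. S = 2/3ab + 7/2a - 4b - 4.
  leading term ab: no divisor's leading term divides it; move 2/3ab to the remainder.
  leading term a: no divisor's leading term divides it; move 7/2a to the remainder.
  leading term b: no divisor's leading term divides it; move -4b to the remainder.
  leading term 1: no divisor's leading term divides it; move -4 to the remainder.
  remainder 2/3ab + 7/2a - 4b - 4 ≠ 0; add g_3 = 2/3ab + 7/2a - 4b - 4 to the basis.

S(f_1,g_3): lcm = a^2b. S = -21/4a^2 + 2/3ab^2 + 8ab + 6a - 4b^2 - 4b.
  leading term a^2: subtract (-7/2)·f_1 from -21/4a^2 + 2/3ab^2 + 8ab + 6a - 4b^2 - 4b → 2/3ab^2 + 23/2ab + 33/2a - 4b^2 - 25b - 21
  leading term ab^2: subtract (b)·g_3 from 2/3ab^2 + 23/2ab + 33/2a - 4b^2 - 25b - 21 → 8ab + 33/2a - 21b - 21
  leading term ab: subtract (12)·g_3 from 8ab + 33/2a - 21b - 21 → -51/2a + 27b + 27
  leading term a: no divisor's leading term divides it; move -51/2a to the remainder.
  leading term b: no divisor's leading term divides it; move 27b to the remainder.
  leading term 1: no divisor's leading term divides it; move 27 to the remainder.
  remainder -51/2a + 27b + 27 ≠ 0; add g_4 = -51/2a + 27b + 27 to the basis.

S(g_3,g_4): lcm = ab. S = 21/4a + 18/17b^2 - 84/17b - 6.
  leading term a: subtract (-7/34)·g_4 from 21/4a + 18/17b^2 - 84/17b - 6 → 18/17b^2 + 21/34b - 15/34
  leading term b^2: no divisor's leading term divides it; move 18/17b^2 to the remainder.
  leading term b: no divisor's leading term divides it; move 21/34b to the remainder.
  leading term 1: no divisor's leading term divides it; move -15/34 to the remainder.
  remainder 18/17b^2 + 21/34b - 15/34 ≠ 0; add g_5 = 18/17b^2 + 21/34b - 15/34 to the basis.

The other S-polynomials (S(f_2,g_3), S(f_1,g_4), S(f_2,g_4), S(f_1,g_5), S(f_2,g_5), S(g_3,g_5), S(g_4,g_5)) all reduce to 0 modulo the current basis, so we have a Gröbner basis.
Inter-reduce: drop elements whose leading term is divisible by another's, tail-reduce, and make monic.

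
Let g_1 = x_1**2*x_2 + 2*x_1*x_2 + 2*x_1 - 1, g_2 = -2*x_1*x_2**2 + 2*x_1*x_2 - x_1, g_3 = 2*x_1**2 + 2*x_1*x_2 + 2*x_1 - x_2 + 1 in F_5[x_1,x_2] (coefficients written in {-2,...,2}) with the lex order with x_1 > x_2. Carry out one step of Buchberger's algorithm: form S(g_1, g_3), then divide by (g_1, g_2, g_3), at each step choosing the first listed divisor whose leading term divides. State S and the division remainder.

lcm(LM(g_1), LM(g_3)) = x_1**2*x_2.
S = (lcm/LT(g_1))·g_1 − (lcm/LT(g_3))·g_3 = -x_1*x_2**2 + x_1*x_2 + 2*x_1 - 2*x_2**2 + 2*x_2 - 1.
Reduce S modulo (g_1, g_2, g_3) in that order:
  leading term x_1*x_2**2: subtract (-2)·g_2 from -x_1*x_2**2 + x_1*x_2 + 2*x_1 - 2*x_2**2 + 2*x_2 - 1 → -2*x_2**2 + 2*x_2 - 1
  leading term x_2**2: no divisor's leading term divides it; move -2*x_2**2 to the remainder.
  leading term x_2: no divisor's leading term divides it; move 2*x_2 to the remainder.
  leading term 1: no divisor's leading term divides it; move -1 to the remainder.
The remainder -2*x_2**2 + 2*x_2 - 1 is nonzero, so it would be added as the next basis element.

S(g_1, g_3) = -x_1*x_2**2 + x_1*x_2 + 2*x_1 - 2*x_2**2 + 2*x_2 - 1; remainder on division = -2*x_2**2 + 2*x_2 - 1.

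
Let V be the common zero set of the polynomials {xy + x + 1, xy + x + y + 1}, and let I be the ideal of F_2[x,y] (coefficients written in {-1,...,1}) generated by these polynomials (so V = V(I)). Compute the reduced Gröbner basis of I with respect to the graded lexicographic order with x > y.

G = {x + 1, y}

This is the nonlinear analogue of row-reducing a linear system.

f_1 = xy + x + 1, LT = xy.
f_2 = xy + x + y + 1, LT = xy.

S(f_1,f_2): lcm = xy. S = y.
  leading term y: no divisor's leading term divides it; move y to the remainder.
  remainder y ≠ 0; add g_3 = y to the basis.

S(f_1,g_3): lcm = xy. S = x + 1.
  leading term x: no divisor's leading term divides it; move x to the remainder.
  leading term 1: no divisor's leading term divides it; move 1 to the remainder.
  remainder x + 1 ≠ 0; add g_4 = x + 1 to the basis.

The other S-polynomials (S(f_2,g_3), S(f_1,g_4), S(f_2,g_4), S(g_3,g_4)) all reduce to 0 modulo the current basis, so we have a Gröbner basis.
Inter-reduce: drop elements whose leading term is divisible by another's, tail-reduce, and make monic.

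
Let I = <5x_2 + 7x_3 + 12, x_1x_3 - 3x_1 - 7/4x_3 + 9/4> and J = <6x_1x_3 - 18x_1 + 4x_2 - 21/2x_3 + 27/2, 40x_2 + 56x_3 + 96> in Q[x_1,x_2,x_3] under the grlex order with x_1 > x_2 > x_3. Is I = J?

Since reduced Gröbner bases are canonical representatives of ideals under a given ordering, it suffices to compute and compare them.
Buchberger on the first generating set:
f_1 = 5x_2 + 7x_3 + 12, LT = x_2.
f_2 = x_1x_3 - 3x_1 - 7/4x_3 + 9/4, LT = x_1x_3.

The S-polynomials (S(f_1,f_2)) all reduce to 0 modulo the current basis, so we have a Gröbner basis.
Inter-reduce: drop elements whose leading term is divisible by another's, tail-reduce, and make monic.
Reduced Gröbner basis: {x_1x_3 - 3x_1 - 7/4x_3 + 9/4, x_2 + 7/5x_3 + 12/5}.

Buchberger on the second generating set:
h_1 = 6x_1x_3 - 18x_1 + 4x_2 - 21/2x_3 + 27/2, LT = x_1x_3.
h_2 = 40x_2 + 56x_3 + 96, LT = x_2.

The S-polynomials (S(h_1,h_2)) all reduce to 0 modulo the current basis, so we have a Gröbner basis.
Inter-reduce: drop elements whose leading term is divisible by another's, tail-reduce, and make monic.
Reduced Gröbner basis: {x_1x_3 - 3x_1 - 161/60x_3 + 13/20, x_2 + 7/5x_3 + 12/5}.

These differ, so the ideals are not equal.

No, the ideals differ.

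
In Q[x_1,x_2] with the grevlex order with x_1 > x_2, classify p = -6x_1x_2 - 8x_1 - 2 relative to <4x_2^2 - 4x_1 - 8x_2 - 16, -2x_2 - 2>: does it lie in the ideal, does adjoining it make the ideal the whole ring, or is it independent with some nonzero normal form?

First compute the reduced Gröbner basis of I by Buchberger's algorithm.
f_1 = 4x_2^2 - 4x_1 - 8x_2 - 16, LT = x_2^2.
f_2 = -2x_2 - 2, LT = x_2.

S(f_1,f_2): lcm = x_2^2. S = -x_1 - 3x_2 - 4.
  leading term x_1: no divisor's leading term divides it; move -x_1 to the remainder.
  leading term x_2: subtract (3/2)·f_2 from -3x_2 - 4 → -1
  leading term 1: no divisor's leading term divides it; move -1 to the remainder.
  remainder -x_1 - 1 ≠ 0; add h_3 = -x_1 - 1 to the basis.

The other S-polynomials (S(f_1,h_3), S(f_2,h_3)) all reduce to 0 modulo the current basis, so we have a Gröbner basis.
Inter-reduce: drop elements whose leading term is divisible by another's, tail-reduce, and make monic.
Reduced Gröbner basis: {x_1 + 1, x_2 + 1}.
Label its elements g_1 = x_1 + 1, g_2 = x_2 + 1.

Reduce p = -6x_1x_2 - 8x_1 - 2 modulo G:
  leading term x_1x_2: subtract (-6x_2)·g_1 from -6x_1x_2 - 8x_1 - 2 → -8x_1 + 6x_2 - 2
  leading term x_1: subtract (-8)·g_1 from -8x_1 + 6x_2 - 2 → 6x_2 + 6
  leading term x_2: subtract (6)·g_2 from 6x_2 + 6 → 0
  normal form = 0.
Since the normal form is 0, p ∈ I.

-6x_1x_2 - 8x_1 - 2 lies in I (it reduces to 0).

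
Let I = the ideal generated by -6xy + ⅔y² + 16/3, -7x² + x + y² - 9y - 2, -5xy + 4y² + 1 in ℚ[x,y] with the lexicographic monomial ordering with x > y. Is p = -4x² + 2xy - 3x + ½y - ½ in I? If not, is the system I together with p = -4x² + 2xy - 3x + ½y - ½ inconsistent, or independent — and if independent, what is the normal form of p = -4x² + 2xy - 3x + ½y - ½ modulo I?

-4x² + 2xy - 3x + ½y - ½ lies in I (it reduces to 0).

First compute the reduced Gröbner basis of I by Buchberger's algorithm.
f_1 = -6xy + ⅔y² + 16/3, LT = xy.
f_2 = -7x² + x + y² - 9y - 2, LT = x².
f_3 = -5xy + 4y² + 1, LT = xy.

S(f_1,f_2): lcm = x²y. S = -1/9xy² + 1/7xy - 8/9x + 1/7y³ - 9/7y² - 2/7y.
  reduce S modulo (f_1, f_2, f_3):
  remainder -8/9x + 74/567y³ - 80/63y² - 218/567y + 8/63 ≠ 0; add h_4 = -8/9x + 74/567y³ - 80/63y² - 218/567y + 8/63 to the basis.

S(f_1,f_3): lcm = xy. S = 31/45y² - 31/45.
  reduce S modulo (f_1, f_2, f_3, h_4):
  remainder 31/45y² - 31/45 ≠ 0; add h_5 = 31/45y² - 31/45 to the basis.

S(f_2,f_3): lcm = x²y. S = ⅘xy² - 1/7xy + ⅕x - 1/7y³ + 9/7y² + 2/7y.
  reduce S modulo (f_1, f_2, f_3, h_4, h_5):
  remainder 31/35y + 31/35 ≠ 0; add h_6 = 31/35y + 31/35 to the basis.

The other S-polynomials (S(f_1,h_4), S(f_2,h_4), S(f_3,h_4), S(f_1,h_5), S(f_2,h_5), S(f_3,h_5), S(h_4,h_5), S(f_1,h_6), S(f_2,h_6), S(f_3,h_6), S(h_4,h_6), S(h_5,h_6)) all reduce to 0 modulo the current basis, so we have a Gröbner basis.
Inter-reduce: drop elements whose leading term is divisible by another's, tail-reduce, and make monic.
Reduced Gröbner basis: {x + 1, y + 1}.
Label its elements g_1 = x + 1, g_2 = y + 1.

Reduce p = -4x² + 2xy - 3x + ½y - ½ modulo G:
  leading term x²: subtract (-4x)·g_1 from -4x² + 2xy - 3x + ½y - ½ → 2xy + x + ½y - ½
  leading term xy: subtract (2y)·g_1 from 2xy + x + ½y - ½ → x - 3/2y - ½
  leading term x: subtract (1)·g_1 from x - 3/2y - ½ → -3/2y - 3/2
  leading term y: subtract (-3/2)·g_2 from -3/2y - 3/2 → 0
  normal form = 0.
Since the normal form is 0, p ∈ I.

Ideal membership is decidable via reduction modulo a Gröbner basis.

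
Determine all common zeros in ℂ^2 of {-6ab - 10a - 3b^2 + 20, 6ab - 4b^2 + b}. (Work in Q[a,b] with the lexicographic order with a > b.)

{(2, 0), (-55/126 + sqrt(5749)/63, -17/42 + sqrt(5749)/42), (-sqrt(5749)/63 - 55/126, -sqrt(5749)/42 - 17/42)}

Compute a lex Gröbner basis by Buchberger's algorithm.
f_1 = -6ab - 10a - 3b^2 + 20, LT = ab.
f_2 = 6ab - 4b^2 + b, LT = ab.

S(f_1,f_2): lcm = ab. S = 5/3a + 7/6b^2 - 1/6b - 10/3.
  leading term a: no divisor's leading term divides it; move 5/3a to the remainder.
  leading term b^2: no divisor's leading term divides it; move 7/6b^2 to the remainder.
  leading term b: no divisor's leading term divides it; move -1/6b to the remainder.
  leading term 1: no divisor's leading term divides it; move -10/3 to the remainder.
  remainder 5/3a + 7/6b^2 - 1/6b - 10/3 ≠ 0; add h_3 = 5/3a + 7/6b^2 - 1/6b - 10/3 to the basis.

S(f_1,h_3): lcm = ab. S = 5/3a - 7/10b^3 + 3/5b^2 + 2b - 10/3.
  leading term a: subtract (1)·h_3 from 5/3a - 7/10b^3 + 3/5b^2 + 2b - 10/3 → -7/10b^3 - 17/30b^2 + 13/6b
  leading term b^3: no divisor's leading term divides it; move -7/10b^3 to the remainder.
  leading term b^2: no divisor's leading term divides it; move -17/30b^2 to the remainder.
  leading term b: no divisor's leading term divides it; move 13/6b to the remainder.
  remainder -7/10b^3 - 17/30b^2 + 13/6b ≠ 0; add h_4 = -7/10b^3 - 17/30b^2 + 13/6b to the basis.

The other S-polynomials (S(f_2,h_3), S(f_1,h_4), S(f_2,h_4), S(h_3,h_4)) all reduce to 0 modulo the current basis, so we have a Gröbner basis.
Inter-reduce: drop elements whose leading term is divisible by another's, tail-reduce, and make monic.
Reduced Gröbner basis: {a + 7/10b^2 - 1/10b - 2, b^3 + 17/21b^2 - 65/21b}.

The lex basis is triangular: the last element involves only b. Solving b^3 + 17/21b^2 - 65/21b = 0 gives b ∈ {0, -17/42 + sqrt(5749)/42, -sqrt(5749)/42 - 17/42}; substituting each value into the earlier elements determines the remaining variables.
  b = 0: the earlier basis element becomes a - 2 = 0, giving a = 2 — point (2, 0).
  b = -17/42 + sqrt(5749)/42: the earlier basis element becomes a - sqrt(5749)/63 + 55/126 = 0, giving a = -55/126 + sqrt(5749)/63 — point (-55/126 + sqrt(5749)/63, -17/42 + sqrt(5749)/42).
  b = -sqrt(5749)/42 - 17/42: the earlier basis element becomes a + 55/126 + sqrt(5749)/63 = 0, giving a = -sqrt(5749)/63 - 55/126 — point (-sqrt(5749)/63 - 55/126, -sqrt(5749)/42 - 17/42).
Check: every point annihilates each of the original generators.
This is the nonlinear analogue of row-reducing a linear system.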